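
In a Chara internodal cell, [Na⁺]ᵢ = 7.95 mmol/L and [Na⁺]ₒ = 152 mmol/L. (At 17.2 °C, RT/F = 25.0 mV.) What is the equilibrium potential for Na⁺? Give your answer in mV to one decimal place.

73.8 mV

E = (25.0/z) · ln([Na⁺]_out/[Na⁺]_in) with z = +1.
= (25.0/1) · ln(152/7.95) = 25.00 · ln(19.12)
= 25.00 · (2.9507) = 73.77 mV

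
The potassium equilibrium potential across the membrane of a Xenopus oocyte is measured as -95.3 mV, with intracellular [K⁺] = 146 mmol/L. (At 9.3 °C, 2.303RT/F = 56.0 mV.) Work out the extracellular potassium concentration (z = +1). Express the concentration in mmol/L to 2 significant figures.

Nernst: E = (56.0/1) · log₁₀([out]/[in]), so log₁₀([out]/[in]) = -95.3 × 1 / 56.0 = -1.7018.
[out]/[in] = 10^(-1.7018) = 0.01987.
[out] = 0.01987 × 146 = 2.901 mmol/L.

2.9 mmol/L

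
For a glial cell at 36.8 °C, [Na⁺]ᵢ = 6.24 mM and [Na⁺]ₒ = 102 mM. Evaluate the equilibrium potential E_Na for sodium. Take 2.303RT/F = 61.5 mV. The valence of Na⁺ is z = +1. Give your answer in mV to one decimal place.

E = (61.5/z) · log₁₀([Na⁺]_out/[Na⁺]_in) with z = +1.
= (61.5/1) · log₁₀(102/6.24) = 61.50 · log₁₀(16.35)
= 61.50 · (1.2134) = 74.63 mV

74.6 mV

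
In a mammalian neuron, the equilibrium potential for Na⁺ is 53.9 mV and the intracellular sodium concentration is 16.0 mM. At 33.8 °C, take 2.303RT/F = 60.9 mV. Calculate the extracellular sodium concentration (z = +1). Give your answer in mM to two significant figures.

120 mM

Nernst: E = (60.9/1) · log₁₀([out]/[in]), so log₁₀([out]/[in]) = 53.9 × 1 / 60.9 = 0.8851.
[out]/[in] = 10^(0.8851) = 7.675.
[out] = 7.675 × 16.0 = 122.8 mM.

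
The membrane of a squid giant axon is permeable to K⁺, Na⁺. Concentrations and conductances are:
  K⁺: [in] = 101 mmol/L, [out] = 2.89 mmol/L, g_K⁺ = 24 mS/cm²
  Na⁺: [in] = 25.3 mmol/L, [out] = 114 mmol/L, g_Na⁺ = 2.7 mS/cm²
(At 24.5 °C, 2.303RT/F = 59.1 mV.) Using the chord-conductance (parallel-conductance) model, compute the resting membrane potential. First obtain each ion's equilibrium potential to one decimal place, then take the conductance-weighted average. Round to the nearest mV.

E_K⁺ = (59.1/1)·log₁₀(2.89/101) = -91.2 mV
E_Na⁺ = (59.1/1)·log₁₀(114/25.3) = 38.6 mV
Vm = (Σ gᵢEᵢ)/(Σ gᵢ) = (24·-91.2 + 2.7·38.6) / (24 + 2.7)
= -2084.58 / 26.7 = -78.07 mV

-78 mV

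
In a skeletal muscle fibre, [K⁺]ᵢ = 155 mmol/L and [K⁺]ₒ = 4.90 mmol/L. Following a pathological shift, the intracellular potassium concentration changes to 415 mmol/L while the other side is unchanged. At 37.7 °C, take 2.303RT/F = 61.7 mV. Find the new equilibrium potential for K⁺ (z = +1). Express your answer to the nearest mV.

After the shift: [K⁺]_out = 4.90, [K⁺]_in = 415 mmol/L.
E_new = (61.7/1)·log₁₀(4.90/415) = 61.70 · (-1.9279) = -118.95 mV

-119 mV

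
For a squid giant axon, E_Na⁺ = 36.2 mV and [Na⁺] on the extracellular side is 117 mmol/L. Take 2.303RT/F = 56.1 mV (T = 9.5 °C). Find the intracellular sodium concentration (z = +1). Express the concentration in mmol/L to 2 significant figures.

26 mmol/L

Nernst: E = (56.1/1) · log₁₀([out]/[in]), so log₁₀([out]/[in]) = 36.2 × 1 / 56.1 = 0.6453.
[out]/[in] = 10^(0.6453) = 4.419.
[in] = 117 / 4.419 = 26.48 mmol/L.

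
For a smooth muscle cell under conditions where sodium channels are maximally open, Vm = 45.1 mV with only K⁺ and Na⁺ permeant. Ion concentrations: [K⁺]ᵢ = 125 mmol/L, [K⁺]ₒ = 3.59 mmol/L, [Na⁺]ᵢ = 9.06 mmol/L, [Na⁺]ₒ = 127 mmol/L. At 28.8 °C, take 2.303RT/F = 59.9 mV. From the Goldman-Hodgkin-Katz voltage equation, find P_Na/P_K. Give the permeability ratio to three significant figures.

Let α = P_Na/P_K. GHK: Vm = 59.9·log₁₀[(Kₒ + α·Naₒ)/(Kᵢ + α·Naᵢ)].
10^(Vm/59.9) = 10^(45.1/59.9) = 5.6614
So 5.6614·(Kᵢ + α·Naᵢ) = Kₒ + α·Naₒ → α = (5.6614·125.0 − 3.59) / (127.0 − 5.6614·9.06)
α = (707.7 − 3.59) / (127.0 − 51.29) = 704.1/75.71 = 9.3

9.30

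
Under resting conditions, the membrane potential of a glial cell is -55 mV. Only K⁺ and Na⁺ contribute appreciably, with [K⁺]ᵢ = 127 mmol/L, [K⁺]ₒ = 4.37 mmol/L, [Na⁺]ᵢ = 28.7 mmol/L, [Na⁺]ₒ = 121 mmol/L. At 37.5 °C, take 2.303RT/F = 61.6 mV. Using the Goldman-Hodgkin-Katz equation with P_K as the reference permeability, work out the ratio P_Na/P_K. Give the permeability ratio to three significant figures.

0.101

Let α = P_Na/P_K. GHK: Vm = 61.6·log₁₀[(Kₒ + α·Naₒ)/(Kᵢ + α·Naᵢ)].
10^(Vm/61.6) = 10^(-55.0/61.6) = 0.12798
So 0.12798·(Kᵢ + α·Naᵢ) = Kₒ + α·Naₒ → α = (0.12798·127.0 − 4.37) / (121.0 − 0.12798·28.7)
α = (16.25 − 4.37) / (121.0 − 3.673) = 11.88/117.3 = 0.1013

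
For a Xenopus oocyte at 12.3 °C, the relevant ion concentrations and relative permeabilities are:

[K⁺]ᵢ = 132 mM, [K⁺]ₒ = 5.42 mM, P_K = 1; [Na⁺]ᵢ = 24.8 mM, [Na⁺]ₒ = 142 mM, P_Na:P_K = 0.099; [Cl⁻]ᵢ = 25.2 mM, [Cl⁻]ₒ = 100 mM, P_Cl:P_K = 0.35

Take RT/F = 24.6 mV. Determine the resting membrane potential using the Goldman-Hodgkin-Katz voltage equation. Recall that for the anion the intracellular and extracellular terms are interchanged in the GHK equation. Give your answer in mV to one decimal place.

Vm = 24.6 · ln[(Σ P·[cation]ₒ + Σ P·[anion]ᵢ) / (Σ P·[cation]ᵢ + Σ P·[anion]ₒ)]
Numerator = 1×5.42 + 0.099×142 + 0.35×25.2 = 28.3
Denominator = 1×132 + 0.099×24.8 + 0.35×100 = 169.5
Vm = 24.6 · ln(0.16699) = 24.6 × (-1.7898) = -44.03 mV

-44.0 mV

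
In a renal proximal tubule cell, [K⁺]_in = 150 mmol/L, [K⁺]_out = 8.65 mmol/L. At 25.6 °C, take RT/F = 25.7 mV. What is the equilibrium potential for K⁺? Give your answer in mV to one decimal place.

E = (25.7/z) · ln([K⁺]_out/[K⁺]_in) with z = +1.
= (25.7/1) · ln(8.65/150) = 25.70 · ln(0.05767)
= 25.70 · (-2.8531) = -73.32 mV

-73.3 mV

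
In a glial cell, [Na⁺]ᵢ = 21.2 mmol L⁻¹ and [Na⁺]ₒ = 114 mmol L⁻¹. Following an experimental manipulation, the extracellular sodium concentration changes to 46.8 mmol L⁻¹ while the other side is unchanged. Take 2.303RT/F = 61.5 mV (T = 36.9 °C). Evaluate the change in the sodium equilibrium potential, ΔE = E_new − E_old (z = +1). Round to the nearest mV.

-24 mV

E_old = (61.5/1)·log₁₀(114/21.2) = 44.93 mV
E_new = (61.5/1)·log₁₀(46.8/21.2) = 21.15 mV
ΔE = 21.15 − (44.93) = -23.78 mV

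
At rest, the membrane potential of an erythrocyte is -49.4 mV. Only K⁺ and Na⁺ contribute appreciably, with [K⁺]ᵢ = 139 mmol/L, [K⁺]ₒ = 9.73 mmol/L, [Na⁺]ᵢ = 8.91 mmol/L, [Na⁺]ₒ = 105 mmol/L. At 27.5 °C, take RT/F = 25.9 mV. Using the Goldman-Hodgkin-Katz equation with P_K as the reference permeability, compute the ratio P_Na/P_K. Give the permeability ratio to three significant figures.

Let α = P_Na/P_K. GHK: Vm = 25.9·ln[(Kₒ + α·Naₒ)/(Kᵢ + α·Naᵢ)].
e^(Vm/25.9) = e^(-49.4/25.9) = 0.14848
So 0.14848·(Kᵢ + α·Naᵢ) = Kₒ + α·Naₒ → α = (0.14848·139.0 − 9.73) / (105.0 − 0.14848·8.91)
α = (20.64 − 9.73) / (105.0 − 1.323) = 10.91/103.7 = 0.1052

0.105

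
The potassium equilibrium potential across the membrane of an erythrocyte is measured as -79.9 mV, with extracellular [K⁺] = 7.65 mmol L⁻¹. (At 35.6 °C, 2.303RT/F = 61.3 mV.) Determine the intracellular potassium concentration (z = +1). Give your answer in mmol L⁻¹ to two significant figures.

Nernst: E = (61.3/1) · log₁₀([out]/[in]), so log₁₀([out]/[in]) = -79.9 × 1 / 61.3 = -1.3034.
[out]/[in] = 10^(-1.3034) = 0.04972.
[in] = 7.65 / 0.04972 = 153.8 mmol L⁻¹.

150 mmol L⁻¹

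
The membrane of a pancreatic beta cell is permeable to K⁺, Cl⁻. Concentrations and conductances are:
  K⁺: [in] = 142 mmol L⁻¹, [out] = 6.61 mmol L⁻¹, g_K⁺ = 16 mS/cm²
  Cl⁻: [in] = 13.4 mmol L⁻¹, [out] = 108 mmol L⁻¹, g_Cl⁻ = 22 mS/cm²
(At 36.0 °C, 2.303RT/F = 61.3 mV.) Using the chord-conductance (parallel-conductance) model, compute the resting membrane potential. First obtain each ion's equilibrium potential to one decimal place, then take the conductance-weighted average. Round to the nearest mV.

-67 mV

E_K⁺ = (61.3/1)·log₁₀(6.61/142) = -81.7 mV
E_Cl⁻ = (61.3/-1)·log₁₀(108/13.4) = -55.6 mV
Vm = (Σ gᵢEᵢ)/(Σ gᵢ) = (16·-81.7 + 22·-55.6) / (16 + 22)
= -2530.40 / 38 = -66.59 mV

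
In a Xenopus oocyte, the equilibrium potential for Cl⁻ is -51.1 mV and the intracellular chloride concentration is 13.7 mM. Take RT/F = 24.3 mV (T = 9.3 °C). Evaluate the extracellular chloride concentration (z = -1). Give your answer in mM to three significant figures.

Nernst: E = (24.3/-1) · ln([out]/[in]), so ln([out]/[in]) = -51.1 × -1 / 24.3 = 2.1029.
[out]/[in] = e^(2.1029) = 8.19.
[out] = 8.19 × 13.7 = 112.2 mM.

112 mM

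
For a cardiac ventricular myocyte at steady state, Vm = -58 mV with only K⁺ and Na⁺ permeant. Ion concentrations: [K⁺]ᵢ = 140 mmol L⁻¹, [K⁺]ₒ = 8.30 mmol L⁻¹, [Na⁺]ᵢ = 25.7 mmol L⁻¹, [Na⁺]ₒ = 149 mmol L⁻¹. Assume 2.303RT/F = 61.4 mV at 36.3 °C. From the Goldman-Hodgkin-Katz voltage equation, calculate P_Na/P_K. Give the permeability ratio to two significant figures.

0.052

Let α = P_Na/P_K. GHK: Vm = 61.4·log₁₀[(Kₒ + α·Naₒ)/(Kᵢ + α·Naᵢ)].
10^(Vm/61.4) = 10^(-58.0/61.4) = 0.1136
So 0.1136·(Kᵢ + α·Naᵢ) = Kₒ + α·Naₒ → α = (0.1136·140.0 − 8.3) / (149.0 − 0.1136·25.7)
α = (15.9 − 8.3) / (149.0 − 2.919) = 7.604/146.1 = 0.05205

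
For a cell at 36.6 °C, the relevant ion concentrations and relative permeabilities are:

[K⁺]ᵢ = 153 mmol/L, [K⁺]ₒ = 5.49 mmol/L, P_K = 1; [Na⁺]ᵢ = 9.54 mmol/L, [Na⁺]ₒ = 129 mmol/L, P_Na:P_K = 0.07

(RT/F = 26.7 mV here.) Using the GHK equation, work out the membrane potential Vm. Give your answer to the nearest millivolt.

-63 mV

Vm = 26.7 · ln[(Σ P·[cation]ₒ + Σ P·[anion]ᵢ) / (Σ P·[cation]ᵢ + Σ P·[anion]ₒ)]
Numerator = 1×5.49 + 0.07×129 = 14.52
Denominator = 1×153 + 0.07×9.54 = 153.7
Vm = 26.7 · ln(0.09449) = 26.7 × (-2.3593) = -62.99 mV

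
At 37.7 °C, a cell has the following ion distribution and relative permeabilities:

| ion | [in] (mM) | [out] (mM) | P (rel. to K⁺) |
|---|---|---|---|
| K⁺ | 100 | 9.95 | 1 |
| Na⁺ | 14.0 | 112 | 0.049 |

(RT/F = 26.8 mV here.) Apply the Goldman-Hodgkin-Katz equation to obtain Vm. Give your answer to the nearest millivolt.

Vm = 26.8 · ln[(Σ P·[cation]ₒ + Σ P·[anion]ᵢ) / (Σ P·[cation]ᵢ + Σ P·[anion]ₒ)]
Numerator = 1×9.95 + 0.049×112 = 15.44
Denominator = 1×100 + 0.049×14.0 = 100.7
Vm = 26.8 · ln(0.15333) = 26.8 × (-1.8752) = -50.25 mV

-50 mV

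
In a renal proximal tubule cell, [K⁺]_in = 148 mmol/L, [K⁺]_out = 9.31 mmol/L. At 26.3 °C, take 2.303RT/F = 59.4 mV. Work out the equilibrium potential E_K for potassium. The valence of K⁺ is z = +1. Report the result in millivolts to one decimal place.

-71.4 mV

E = (59.4/z) · log₁₀([K⁺]_out/[K⁺]_in) with z = +1.
= (59.4/1) · log₁₀(9.31/148) = 59.40 · log₁₀(0.06291)
= 59.40 · (-1.2013) = -71.36 mV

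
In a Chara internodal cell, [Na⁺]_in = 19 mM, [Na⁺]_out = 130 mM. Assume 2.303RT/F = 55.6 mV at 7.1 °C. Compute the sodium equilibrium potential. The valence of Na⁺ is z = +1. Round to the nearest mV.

E = (55.6/z) · log₁₀([Na⁺]_out/[Na⁺]_in) with z = +1.
= (55.6/1) · log₁₀(130/19) = 55.60 · log₁₀(6.842)
= 55.60 · (0.8352) = 46.44 mV

46 mV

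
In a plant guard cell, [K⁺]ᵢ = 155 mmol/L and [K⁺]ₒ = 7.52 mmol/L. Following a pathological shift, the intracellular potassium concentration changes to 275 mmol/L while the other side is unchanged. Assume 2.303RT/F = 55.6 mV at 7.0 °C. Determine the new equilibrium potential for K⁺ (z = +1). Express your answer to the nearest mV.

After the shift: [K⁺]_out = 7.52, [K⁺]_in = 275 mmol/L.
E_new = (55.6/1)·log₁₀(7.52/275) = 55.60 · (-1.5631) = -86.91 mV

-87 mV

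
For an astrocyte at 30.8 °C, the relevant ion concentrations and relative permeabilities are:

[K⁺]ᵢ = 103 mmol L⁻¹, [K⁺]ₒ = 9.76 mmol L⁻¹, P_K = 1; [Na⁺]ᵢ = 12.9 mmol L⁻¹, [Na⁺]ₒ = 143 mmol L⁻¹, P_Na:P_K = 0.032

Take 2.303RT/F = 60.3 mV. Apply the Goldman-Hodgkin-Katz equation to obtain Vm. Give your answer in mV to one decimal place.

-51.7 mV

Vm = 60.3 · log₁₀[(Σ P·[cation]ₒ + Σ P·[anion]ᵢ) / (Σ P·[cation]ᵢ + Σ P·[anion]ₒ)]
Numerator = 1×9.76 + 0.032×143 = 14.34
Denominator = 1×103 + 0.032×12.9 = 103.4
Vm = 60.3 · log₁₀(0.13863) = 60.3 × (-0.8581) = -51.75 mV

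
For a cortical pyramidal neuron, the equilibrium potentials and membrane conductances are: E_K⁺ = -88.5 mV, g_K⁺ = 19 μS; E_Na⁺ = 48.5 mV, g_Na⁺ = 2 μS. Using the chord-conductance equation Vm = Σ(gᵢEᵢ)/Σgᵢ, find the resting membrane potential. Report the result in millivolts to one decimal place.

Σ gᵢEᵢ = 19·(-88.5) + 2·(48.5) = -1584.50
Σ gᵢ = 19 + 2 = 21
Vm = -1584.50 / 21 = -75.45 mV

-75.5 mV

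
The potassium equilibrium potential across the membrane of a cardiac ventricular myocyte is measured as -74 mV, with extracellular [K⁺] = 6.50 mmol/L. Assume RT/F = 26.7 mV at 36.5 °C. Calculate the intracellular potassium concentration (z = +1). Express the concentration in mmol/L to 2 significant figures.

100 mmol/L

Nernst: E = (26.7/1) · ln([out]/[in]), so ln([out]/[in]) = -74.0 × 1 / 26.7 = -2.7715.
[out]/[in] = e^(-2.7715) = 0.06257.
[in] = 6.50 / 0.06257 = 103.9 mmol/L.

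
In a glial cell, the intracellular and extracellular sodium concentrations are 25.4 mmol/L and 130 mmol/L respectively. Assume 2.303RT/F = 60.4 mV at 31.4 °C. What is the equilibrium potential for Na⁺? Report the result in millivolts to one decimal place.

E = (60.4/z) · log₁₀([Na⁺]_out/[Na⁺]_in) with z = +1.
= (60.4/1) · log₁₀(130/25.4) = 60.40 · log₁₀(5.118)
= 60.40 · (0.7091) = 42.83 mV

42.8 mV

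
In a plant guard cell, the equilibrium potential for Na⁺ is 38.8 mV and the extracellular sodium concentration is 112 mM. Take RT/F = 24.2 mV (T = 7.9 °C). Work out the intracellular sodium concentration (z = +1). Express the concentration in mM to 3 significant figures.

22.5 mM

Nernst: E = (24.2/1) · ln([out]/[in]), so ln([out]/[in]) = 38.8 × 1 / 24.2 = 1.6033.
[out]/[in] = e^(1.6033) = 4.969.
[in] = 112 / 4.969 = 22.54 mM.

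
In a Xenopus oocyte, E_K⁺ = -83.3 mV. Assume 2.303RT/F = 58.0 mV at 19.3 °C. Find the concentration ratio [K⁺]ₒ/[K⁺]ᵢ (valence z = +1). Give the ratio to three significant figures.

log₁₀([out]/[in]) = E·z/(58.0) = -83.3 × 1 / 58.0 = -1.4362
[out]/[in] = 10^(-1.4362) = 0.03663

0.0366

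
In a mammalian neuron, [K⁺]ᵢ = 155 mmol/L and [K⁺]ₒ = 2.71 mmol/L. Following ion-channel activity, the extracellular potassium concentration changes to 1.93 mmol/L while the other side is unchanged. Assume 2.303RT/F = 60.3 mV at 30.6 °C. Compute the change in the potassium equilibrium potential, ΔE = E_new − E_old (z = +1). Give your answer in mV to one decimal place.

E_old = (60.3/1)·log₁₀(2.71/155) = -105.97 mV
E_new = (60.3/1)·log₁₀(1.93/155) = -114.86 mV
ΔE = -114.86 − (-105.97) = -8.89 mV

-8.9 mV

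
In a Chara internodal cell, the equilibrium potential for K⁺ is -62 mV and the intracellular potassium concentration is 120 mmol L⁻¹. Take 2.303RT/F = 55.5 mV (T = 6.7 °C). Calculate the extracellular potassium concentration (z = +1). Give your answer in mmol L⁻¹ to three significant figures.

9.16 mmol L⁻¹

Nernst: E = (55.5/1) · log₁₀([out]/[in]), so log₁₀([out]/[in]) = -62.0 × 1 / 55.5 = -1.1171.
[out]/[in] = 10^(-1.1171) = 0.07636.
[out] = 0.07636 × 120 = 9.164 mmol L⁻¹.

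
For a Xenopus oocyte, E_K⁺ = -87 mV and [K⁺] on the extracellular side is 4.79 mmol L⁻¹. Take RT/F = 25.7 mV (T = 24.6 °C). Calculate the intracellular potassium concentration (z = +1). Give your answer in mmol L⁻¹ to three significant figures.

Nernst: E = (25.7/1) · ln([out]/[in]), so ln([out]/[in]) = -87.0 × 1 / 25.7 = -3.3852.
[out]/[in] = e^(-3.3852) = 0.03387.
[in] = 4.79 / 0.03387 = 141.4 mmol L⁻¹.

141 mmol L⁻¹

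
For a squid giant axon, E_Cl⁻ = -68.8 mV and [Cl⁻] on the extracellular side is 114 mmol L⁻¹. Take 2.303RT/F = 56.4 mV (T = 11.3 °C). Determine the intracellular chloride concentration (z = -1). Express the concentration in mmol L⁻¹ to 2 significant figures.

6.9 mmol L⁻¹

Nernst: E = (56.4/-1) · log₁₀([out]/[in]), so log₁₀([out]/[in]) = -68.8 × -1 / 56.4 = 1.2199.
[out]/[in] = 10^(1.2199) = 16.59.
[in] = 114 / 16.59 = 6.871 mmol L⁻¹.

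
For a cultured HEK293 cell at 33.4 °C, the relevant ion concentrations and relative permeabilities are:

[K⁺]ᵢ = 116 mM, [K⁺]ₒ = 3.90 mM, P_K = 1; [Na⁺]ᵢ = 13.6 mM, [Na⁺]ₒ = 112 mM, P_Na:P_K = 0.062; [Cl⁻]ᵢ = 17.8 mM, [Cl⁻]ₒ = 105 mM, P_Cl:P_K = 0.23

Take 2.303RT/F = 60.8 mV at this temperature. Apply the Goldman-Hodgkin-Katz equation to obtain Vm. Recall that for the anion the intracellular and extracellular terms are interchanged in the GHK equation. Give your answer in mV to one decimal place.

-59.3 mV

Vm = 60.8 · log₁₀[(Σ P·[cation]ₒ + Σ P·[anion]ᵢ) / (Σ P·[cation]ᵢ + Σ P·[anion]ₒ)]
Numerator = 1×3.90 + 0.062×112 + 0.23×17.8 = 14.94
Denominator = 1×116 + 0.062×13.6 + 0.23×105 = 141
Vm = 60.8 · log₁₀(0.10595) = 60.8 × (-0.9749) = -59.27 mV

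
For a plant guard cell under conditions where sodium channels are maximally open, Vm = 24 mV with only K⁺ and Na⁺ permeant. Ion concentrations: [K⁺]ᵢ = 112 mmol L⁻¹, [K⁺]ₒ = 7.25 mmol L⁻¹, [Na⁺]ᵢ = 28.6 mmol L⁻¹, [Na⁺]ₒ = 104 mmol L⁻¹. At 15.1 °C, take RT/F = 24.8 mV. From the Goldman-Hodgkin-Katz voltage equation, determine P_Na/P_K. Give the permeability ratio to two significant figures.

10

Let α = P_Na/P_K. GHK: Vm = 24.8·ln[(Kₒ + α·Naₒ)/(Kᵢ + α·Naᵢ)].
e^(Vm/24.8) = e^(24.0/24.8) = 2.632
So 2.632·(Kᵢ + α·Naᵢ) = Kₒ + α·Naₒ → α = (2.632·112.0 − 7.25) / (104.0 − 2.632·28.6)
α = (294.8 − 7.25) / (104.0 − 75.28) = 287.5/28.72 = 10.01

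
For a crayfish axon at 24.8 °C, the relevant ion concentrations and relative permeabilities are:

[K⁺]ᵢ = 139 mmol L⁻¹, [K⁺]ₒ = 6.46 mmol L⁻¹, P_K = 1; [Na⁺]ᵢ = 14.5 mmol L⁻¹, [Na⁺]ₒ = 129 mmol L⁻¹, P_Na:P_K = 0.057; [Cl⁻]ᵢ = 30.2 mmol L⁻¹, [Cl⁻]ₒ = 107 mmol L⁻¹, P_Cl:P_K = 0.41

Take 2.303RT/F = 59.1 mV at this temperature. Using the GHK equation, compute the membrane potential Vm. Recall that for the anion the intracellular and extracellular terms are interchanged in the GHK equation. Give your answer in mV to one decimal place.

Vm = 59.1 · log₁₀[(Σ P·[cation]ₒ + Σ P·[anion]ᵢ) / (Σ P·[cation]ᵢ + Σ P·[anion]ₒ)]
Numerator = 1×6.46 + 0.057×129 + 0.41×30.2 = 26.2
Denominator = 1×139 + 0.057×14.5 + 0.41×107 = 183.7
Vm = 59.1 · log₁₀(0.1426) = 59.1 × (-0.8459) = -49.99 mV

-50.0 mV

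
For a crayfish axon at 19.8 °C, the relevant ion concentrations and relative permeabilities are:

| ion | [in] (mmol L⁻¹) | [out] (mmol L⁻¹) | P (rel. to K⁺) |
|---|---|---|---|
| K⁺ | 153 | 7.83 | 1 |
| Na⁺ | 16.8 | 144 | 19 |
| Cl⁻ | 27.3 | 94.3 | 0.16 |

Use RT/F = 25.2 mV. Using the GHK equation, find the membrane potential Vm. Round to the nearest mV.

Vm = 25.2 · ln[(Σ P·[cation]ₒ + Σ P·[anion]ᵢ) / (Σ P·[cation]ᵢ + Σ P·[anion]ₒ)]
Numerator = 1×7.83 + 19×144 + 0.16×27.3 = 2748
Denominator = 1×153 + 19×16.8 + 0.16×94.3 = 487.3
Vm = 25.2 · ln(5.6398) = 25.2 × (1.7298) = 43.59 mV

44 mV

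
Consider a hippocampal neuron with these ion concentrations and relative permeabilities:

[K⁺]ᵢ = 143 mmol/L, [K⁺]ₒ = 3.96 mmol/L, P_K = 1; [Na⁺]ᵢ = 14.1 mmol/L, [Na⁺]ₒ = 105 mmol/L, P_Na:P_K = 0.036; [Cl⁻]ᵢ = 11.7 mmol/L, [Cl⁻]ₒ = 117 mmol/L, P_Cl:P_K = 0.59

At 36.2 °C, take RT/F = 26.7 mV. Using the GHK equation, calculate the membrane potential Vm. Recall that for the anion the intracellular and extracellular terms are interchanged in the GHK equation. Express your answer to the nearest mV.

-71 mV

Vm = 26.7 · ln[(Σ P·[cation]ₒ + Σ P·[anion]ᵢ) / (Σ P·[cation]ᵢ + Σ P·[anion]ₒ)]
Numerator = 1×3.96 + 0.036×105 + 0.59×11.7 = 14.64
Denominator = 1×143 + 0.036×14.1 + 0.59×117 = 212.5
Vm = 26.7 · ln(0.068896) = 26.7 × (-2.6752) = -71.43 mV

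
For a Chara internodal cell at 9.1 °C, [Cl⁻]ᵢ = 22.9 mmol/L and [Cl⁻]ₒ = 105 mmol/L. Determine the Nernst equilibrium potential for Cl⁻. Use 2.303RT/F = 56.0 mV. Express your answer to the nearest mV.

-37 mV

E = (56.0/z) · log₁₀([Cl⁻]_out/[Cl⁻]_in) with z = -1.
For an anion, dividing by z = -1 reverses the sign.
= (56.0/-1) · log₁₀(105/22.9) = -56.00 · log₁₀(4.585)
= -56.00 · (0.6614) = -37.04 mV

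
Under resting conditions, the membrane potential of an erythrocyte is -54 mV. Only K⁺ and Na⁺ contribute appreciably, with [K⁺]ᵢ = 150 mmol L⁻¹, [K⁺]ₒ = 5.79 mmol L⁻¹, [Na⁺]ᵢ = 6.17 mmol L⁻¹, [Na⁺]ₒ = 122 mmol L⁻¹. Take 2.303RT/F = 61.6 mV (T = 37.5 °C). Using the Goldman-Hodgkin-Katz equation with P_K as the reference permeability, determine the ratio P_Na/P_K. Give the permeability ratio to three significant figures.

0.117

Let α = P_Na/P_K. GHK: Vm = 61.6·log₁₀[(Kₒ + α·Naₒ)/(Kᵢ + α·Naᵢ)].
10^(Vm/61.6) = 10^(-54.0/61.6) = 0.13285
So 0.13285·(Kᵢ + α·Naᵢ) = Kₒ + α·Naₒ → α = (0.13285·150.0 − 5.79) / (122.0 − 0.13285·6.17)
α = (19.93 − 5.79) / (122.0 − 0.8197) = 14.14/121.2 = 0.1167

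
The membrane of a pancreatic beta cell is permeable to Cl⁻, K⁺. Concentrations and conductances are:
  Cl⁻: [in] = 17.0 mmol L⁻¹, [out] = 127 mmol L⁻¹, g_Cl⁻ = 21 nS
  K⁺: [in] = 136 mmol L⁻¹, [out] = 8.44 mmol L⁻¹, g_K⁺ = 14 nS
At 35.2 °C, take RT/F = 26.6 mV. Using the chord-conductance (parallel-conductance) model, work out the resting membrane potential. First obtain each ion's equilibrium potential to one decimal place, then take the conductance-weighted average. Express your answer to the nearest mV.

-62 mV

E_Cl⁻ = (26.6/-1)·ln(127/17.0) = -53.5 mV
E_K⁺ = (26.6/1)·ln(8.44/136) = -73.9 mV
Vm = (Σ gᵢEᵢ)/(Σ gᵢ) = (21·-53.5 + 14·-73.9) / (21 + 14)
= -2158.10 / 35 = -61.66 mV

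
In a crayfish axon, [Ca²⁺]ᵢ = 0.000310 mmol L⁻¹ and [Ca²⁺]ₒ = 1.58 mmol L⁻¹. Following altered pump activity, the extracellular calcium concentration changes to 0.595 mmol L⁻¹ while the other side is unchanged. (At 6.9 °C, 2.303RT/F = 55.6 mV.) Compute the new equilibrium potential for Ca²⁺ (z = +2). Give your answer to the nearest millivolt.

91 mV

After the shift: [Ca²⁺]_out = 0.595, [Ca²⁺]_in = 0.000310 mmol L⁻¹.
E_new = (55.6/2)·log₁₀(0.595/0.000310) = 27.80 · (3.2832) = 91.27 mV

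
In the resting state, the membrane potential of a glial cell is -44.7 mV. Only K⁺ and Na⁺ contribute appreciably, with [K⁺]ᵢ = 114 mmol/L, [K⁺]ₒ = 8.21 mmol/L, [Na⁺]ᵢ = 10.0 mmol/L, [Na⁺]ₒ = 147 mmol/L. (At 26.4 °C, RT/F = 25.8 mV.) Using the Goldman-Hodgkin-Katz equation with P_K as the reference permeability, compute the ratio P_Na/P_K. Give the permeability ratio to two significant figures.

0.082

Let α = P_Na/P_K. GHK: Vm = 25.8·ln[(Kₒ + α·Naₒ)/(Kᵢ + α·Naᵢ)].
e^(Vm/25.8) = e^(-44.7/25.8) = 0.17683
So 0.17683·(Kᵢ + α·Naᵢ) = Kₒ + α·Naₒ → α = (0.17683·114.0 − 8.21) / (147.0 − 0.17683·10.0)
α = (20.16 − 8.21) / (147.0 − 1.768) = 11.95/145.2 = 0.08227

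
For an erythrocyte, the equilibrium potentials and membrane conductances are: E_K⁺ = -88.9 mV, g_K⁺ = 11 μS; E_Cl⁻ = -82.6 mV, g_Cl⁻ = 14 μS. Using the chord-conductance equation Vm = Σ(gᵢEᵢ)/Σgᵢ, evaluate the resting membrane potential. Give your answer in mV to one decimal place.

-85.4 mV

Σ gᵢEᵢ = 11·(-88.9) + 14·(-82.6) = -2134.30
Σ gᵢ = 11 + 14 = 25
Vm = -2134.30 / 25 = -85.37 mV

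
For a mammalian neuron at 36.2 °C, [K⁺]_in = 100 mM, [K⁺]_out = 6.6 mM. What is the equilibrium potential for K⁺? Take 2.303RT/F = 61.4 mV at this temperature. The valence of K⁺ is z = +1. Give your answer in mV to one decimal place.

-72.5 mV

E = (61.4/z) · log₁₀([K⁺]_out/[K⁺]_in) with z = +1.
= (61.4/1) · log₁₀(6.6/100) = 61.40 · log₁₀(0.066)
= 61.40 · (-1.1805) = -72.48 mV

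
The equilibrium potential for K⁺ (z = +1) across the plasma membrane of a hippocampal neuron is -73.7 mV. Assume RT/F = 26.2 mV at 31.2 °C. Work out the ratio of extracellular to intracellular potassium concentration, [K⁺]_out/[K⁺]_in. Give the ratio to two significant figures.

0.060

ln([out]/[in]) = E·z/(26.2) = -73.7 × 1 / 26.2 = -2.8130
[out]/[in] = e^(-2.8130) = 0.06003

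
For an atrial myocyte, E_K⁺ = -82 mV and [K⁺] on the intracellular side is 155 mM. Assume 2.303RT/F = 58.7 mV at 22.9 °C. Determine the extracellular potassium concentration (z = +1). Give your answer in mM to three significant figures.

Nernst: E = (58.7/1) · log₁₀([out]/[in]), so log₁₀([out]/[in]) = -82.0 × 1 / 58.7 = -1.3969.
[out]/[in] = 10^(-1.3969) = 0.04009.
[out] = 0.04009 × 155 = 6.214 mM.

6.21 mM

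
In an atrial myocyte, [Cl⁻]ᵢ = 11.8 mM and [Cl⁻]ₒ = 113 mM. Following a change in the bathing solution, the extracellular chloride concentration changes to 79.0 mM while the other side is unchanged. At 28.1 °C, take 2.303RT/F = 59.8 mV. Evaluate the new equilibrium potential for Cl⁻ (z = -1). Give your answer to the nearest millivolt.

-49 mV

After the shift: [Cl⁻]_out = 79.0, [Cl⁻]_in = 11.8 mM.
E_new = (59.8/-1)·log₁₀(79.0/11.8) = -59.80 · (0.8257) = -49.38 mV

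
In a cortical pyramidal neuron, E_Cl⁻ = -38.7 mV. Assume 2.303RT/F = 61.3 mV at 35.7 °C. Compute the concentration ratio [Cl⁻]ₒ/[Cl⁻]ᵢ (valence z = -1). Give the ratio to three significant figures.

4.28

log₁₀([out]/[in]) = E·z/(61.3) = -38.7 × -1 / 61.3 = 0.6313
[out]/[in] = 10^(0.6313) = 4.279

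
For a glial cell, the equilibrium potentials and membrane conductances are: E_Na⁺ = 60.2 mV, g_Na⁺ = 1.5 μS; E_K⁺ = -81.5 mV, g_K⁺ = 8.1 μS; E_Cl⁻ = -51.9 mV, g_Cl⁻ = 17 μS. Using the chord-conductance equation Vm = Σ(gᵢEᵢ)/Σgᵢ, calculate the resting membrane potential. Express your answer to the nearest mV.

Σ gᵢEᵢ = 1.5·(60.2) + 8.1·(-81.5) + 17·(-51.9) = -1452.15
Σ gᵢ = 1.5 + 8.1 + 17 = 26.6
Vm = -1452.15 / 26.6 = -54.59 mV

-55 mV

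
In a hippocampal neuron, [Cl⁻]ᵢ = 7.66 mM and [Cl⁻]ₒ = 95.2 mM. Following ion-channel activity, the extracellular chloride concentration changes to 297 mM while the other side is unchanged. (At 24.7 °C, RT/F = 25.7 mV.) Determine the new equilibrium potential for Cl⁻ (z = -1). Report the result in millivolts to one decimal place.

-94.0 mV

After the shift: [Cl⁻]_out = 297, [Cl⁻]_in = 7.66 mM.
E_new = (25.7/-1)·ln(297/7.66) = -25.70 · (3.6577) = -94.00 mV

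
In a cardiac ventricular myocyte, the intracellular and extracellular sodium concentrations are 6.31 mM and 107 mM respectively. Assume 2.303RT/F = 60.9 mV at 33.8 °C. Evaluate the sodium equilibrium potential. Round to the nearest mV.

75 mV

E = (60.9/z) · log₁₀([Na⁺]_out/[Na⁺]_in) with z = +1.
= (60.9/1) · log₁₀(107/6.31) = 60.90 · log₁₀(16.96)
= 60.90 · (1.2294) = 74.87 mV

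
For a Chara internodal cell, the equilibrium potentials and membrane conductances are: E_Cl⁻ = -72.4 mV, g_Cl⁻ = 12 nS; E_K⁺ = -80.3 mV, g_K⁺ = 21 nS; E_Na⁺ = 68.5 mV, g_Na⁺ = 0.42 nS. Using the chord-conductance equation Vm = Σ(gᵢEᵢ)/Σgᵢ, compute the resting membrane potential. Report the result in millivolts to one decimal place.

-75.6 mV

Σ gᵢEᵢ = 12·(-72.4) + 21·(-80.3) + 0.42·(68.5) = -2526.33
Σ gᵢ = 12 + 21 + 0.42 = 33.42
Vm = -2526.33 / 33.42 = -75.59 mV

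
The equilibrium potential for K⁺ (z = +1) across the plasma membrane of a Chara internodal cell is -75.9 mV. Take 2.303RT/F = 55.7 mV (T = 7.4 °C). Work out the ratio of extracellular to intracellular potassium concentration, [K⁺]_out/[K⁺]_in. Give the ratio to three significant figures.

log₁₀([out]/[in]) = E·z/(55.7) = -75.9 × 1 / 55.7 = -1.3627
[out]/[in] = 10^(-1.3627) = 0.04339

0.0434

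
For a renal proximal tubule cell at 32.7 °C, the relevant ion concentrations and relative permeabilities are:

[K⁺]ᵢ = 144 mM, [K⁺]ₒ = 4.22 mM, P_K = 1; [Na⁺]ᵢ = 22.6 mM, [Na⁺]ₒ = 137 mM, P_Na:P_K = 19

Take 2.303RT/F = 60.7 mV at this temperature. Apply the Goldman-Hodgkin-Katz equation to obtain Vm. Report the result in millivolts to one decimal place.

Vm = 60.7 · log₁₀[(Σ P·[cation]ₒ + Σ P·[anion]ᵢ) / (Σ P·[cation]ᵢ + Σ P·[anion]ₒ)]
Numerator = 1×4.22 + 19×137 = 2607
Denominator = 1×144 + 19×22.6 = 573.4
Vm = 60.7 · log₁₀(4.5469) = 60.7 × (0.6577) = 39.92 mV

39.9 mV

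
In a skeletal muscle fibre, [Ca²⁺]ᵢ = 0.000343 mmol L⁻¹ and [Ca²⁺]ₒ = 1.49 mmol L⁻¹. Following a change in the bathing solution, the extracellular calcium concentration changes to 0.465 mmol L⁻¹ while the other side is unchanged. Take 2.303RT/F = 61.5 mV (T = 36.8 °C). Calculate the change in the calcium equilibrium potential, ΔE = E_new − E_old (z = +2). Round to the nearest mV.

E_old = (61.5/2)·log₁₀(1.49/0.000343) = 111.87 mV
E_new = (61.5/2)·log₁₀(0.465/0.000343) = 96.31 mV
ΔE = 96.31 − (111.87) = -15.55 mV

-16 mV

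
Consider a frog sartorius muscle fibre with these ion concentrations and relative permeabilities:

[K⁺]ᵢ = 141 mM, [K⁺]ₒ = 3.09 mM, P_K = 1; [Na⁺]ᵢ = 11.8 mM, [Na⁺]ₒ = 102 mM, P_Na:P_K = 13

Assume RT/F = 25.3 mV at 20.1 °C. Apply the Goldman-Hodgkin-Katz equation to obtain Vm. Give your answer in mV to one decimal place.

Vm = 25.3 · ln[(Σ P·[cation]ₒ + Σ P·[anion]ᵢ) / (Σ P·[cation]ᵢ + Σ P·[anion]ₒ)]
Numerator = 1×3.09 + 13×102 = 1329
Denominator = 1×141 + 13×11.8 = 294.4
Vm = 25.3 · ln(4.5146) = 25.3 × (1.5073) = 38.13 mV

38.1 mV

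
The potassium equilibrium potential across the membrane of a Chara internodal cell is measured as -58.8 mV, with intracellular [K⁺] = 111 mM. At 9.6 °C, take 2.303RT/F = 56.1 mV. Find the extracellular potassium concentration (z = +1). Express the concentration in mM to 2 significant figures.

Nernst: E = (56.1/1) · log₁₀([out]/[in]), so log₁₀([out]/[in]) = -58.8 × 1 / 56.1 = -1.0481.
[out]/[in] = 10^(-1.0481) = 0.08951.
[out] = 0.08951 × 111 = 9.936 mM.

9.9 mM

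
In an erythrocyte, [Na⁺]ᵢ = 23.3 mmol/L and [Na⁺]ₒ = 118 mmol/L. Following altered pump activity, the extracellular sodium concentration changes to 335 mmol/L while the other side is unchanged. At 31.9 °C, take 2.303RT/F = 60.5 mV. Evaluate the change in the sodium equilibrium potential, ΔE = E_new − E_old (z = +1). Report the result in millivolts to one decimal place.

27.4 mV

E_old = (60.5/1)·log₁₀(118/23.3) = 42.62 mV
E_new = (60.5/1)·log₁₀(335/23.3) = 70.04 mV
ΔE = 70.04 − (42.62) = 27.42 mV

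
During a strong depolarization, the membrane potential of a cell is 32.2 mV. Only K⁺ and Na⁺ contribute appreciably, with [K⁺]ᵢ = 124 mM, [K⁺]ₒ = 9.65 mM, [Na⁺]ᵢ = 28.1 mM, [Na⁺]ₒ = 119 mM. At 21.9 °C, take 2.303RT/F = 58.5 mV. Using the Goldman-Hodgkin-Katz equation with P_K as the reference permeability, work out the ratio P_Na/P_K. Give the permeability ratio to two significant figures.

22

Let α = P_Na/P_K. GHK: Vm = 58.5·log₁₀[(Kₒ + α·Naₒ)/(Kᵢ + α·Naᵢ)].
10^(Vm/58.5) = 10^(32.2/58.5) = 3.5516
So 3.5516·(Kᵢ + α·Naᵢ) = Kₒ + α·Naₒ → α = (3.5516·124.0 − 9.65) / (119.0 − 3.5516·28.1)
α = (440.4 − 9.65) / (119.0 − 99.8) = 430.8/19.2 = 22.44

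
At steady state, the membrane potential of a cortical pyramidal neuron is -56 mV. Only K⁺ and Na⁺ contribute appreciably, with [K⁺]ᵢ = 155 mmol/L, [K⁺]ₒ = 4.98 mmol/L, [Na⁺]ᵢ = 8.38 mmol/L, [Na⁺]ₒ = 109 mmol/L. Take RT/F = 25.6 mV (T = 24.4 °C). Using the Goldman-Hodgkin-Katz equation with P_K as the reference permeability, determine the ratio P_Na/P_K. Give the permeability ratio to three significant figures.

0.115

Let α = P_Na/P_K. GHK: Vm = 25.6·ln[(Kₒ + α·Naₒ)/(Kᵢ + α·Naᵢ)].
e^(Vm/25.6) = e^(-56.0/25.6) = 0.1122
So 0.1122·(Kᵢ + α·Naᵢ) = Kₒ + α·Naₒ → α = (0.1122·155.0 − 4.98) / (109.0 − 0.1122·8.38)
α = (17.39 − 4.98) / (109.0 − 0.9402) = 12.41/108.1 = 0.1148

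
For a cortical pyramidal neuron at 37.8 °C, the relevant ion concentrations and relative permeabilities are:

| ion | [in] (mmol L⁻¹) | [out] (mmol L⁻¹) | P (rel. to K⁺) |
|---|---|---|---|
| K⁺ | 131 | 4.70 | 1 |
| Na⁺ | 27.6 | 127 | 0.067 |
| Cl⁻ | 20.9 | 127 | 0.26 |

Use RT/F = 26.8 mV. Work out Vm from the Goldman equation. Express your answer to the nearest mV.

Vm = 26.8 · ln[(Σ P·[cation]ₒ + Σ P·[anion]ᵢ) / (Σ P·[cation]ᵢ + Σ P·[anion]ₒ)]
Numerator = 1×4.70 + 0.067×127 + 0.26×20.9 = 18.64
Denominator = 1×131 + 0.067×27.6 + 0.26×127 = 165.9
Vm = 26.8 · ln(0.1124) = 26.8 × (-2.1857) = -58.58 mV

-59 mV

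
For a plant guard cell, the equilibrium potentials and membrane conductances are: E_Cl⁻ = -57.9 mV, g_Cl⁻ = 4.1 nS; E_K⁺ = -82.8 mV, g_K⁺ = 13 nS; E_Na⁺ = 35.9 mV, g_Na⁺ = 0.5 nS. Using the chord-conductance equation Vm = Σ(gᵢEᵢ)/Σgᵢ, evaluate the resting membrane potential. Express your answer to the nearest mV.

-74 mV

Σ gᵢEᵢ = 4.1·(-57.9) + 13·(-82.8) + 0.5·(35.9) = -1295.84
Σ gᵢ = 4.1 + 13 + 0.5 = 17.6
Vm = -1295.84 / 17.6 = -73.63 mV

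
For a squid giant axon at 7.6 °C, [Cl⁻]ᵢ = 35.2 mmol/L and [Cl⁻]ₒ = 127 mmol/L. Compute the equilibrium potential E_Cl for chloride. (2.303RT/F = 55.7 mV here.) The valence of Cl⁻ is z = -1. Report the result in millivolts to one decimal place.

-31.0 mV

E = (55.7/z) · log₁₀([Cl⁻]_out/[Cl⁻]_in) with z = -1.
For an anion, dividing by z = -1 reverses the sign.
= (55.7/-1) · log₁₀(127/35.2) = -55.70 · log₁₀(3.608)
= -55.70 · (0.5573) = -31.04 mV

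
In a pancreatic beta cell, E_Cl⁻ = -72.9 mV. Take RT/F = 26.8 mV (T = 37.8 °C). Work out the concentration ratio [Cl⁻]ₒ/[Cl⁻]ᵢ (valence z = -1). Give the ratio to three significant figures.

ln([out]/[in]) = E·z/(26.8) = -72.9 × -1 / 26.8 = 2.7201
[out]/[in] = e^(2.7201) = 15.18

15.2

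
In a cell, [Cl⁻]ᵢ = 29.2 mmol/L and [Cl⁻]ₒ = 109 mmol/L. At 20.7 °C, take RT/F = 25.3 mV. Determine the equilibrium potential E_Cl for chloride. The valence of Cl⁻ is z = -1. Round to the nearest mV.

-33 mV

E = (25.3/z) · ln([Cl⁻]_out/[Cl⁻]_in) with z = -1.
For an anion, dividing by z = -1 reverses the sign.
= (25.3/-1) · ln(109/29.2) = -25.30 · ln(3.733)
= -25.30 · (1.3172) = -33.32 mV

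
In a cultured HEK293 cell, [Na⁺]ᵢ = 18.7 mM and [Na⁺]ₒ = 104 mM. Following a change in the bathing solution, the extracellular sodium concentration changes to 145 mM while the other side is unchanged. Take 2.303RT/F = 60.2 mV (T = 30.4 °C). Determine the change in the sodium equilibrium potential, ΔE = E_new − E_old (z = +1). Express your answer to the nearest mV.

E_old = (60.2/1)·log₁₀(104/18.7) = 44.86 mV
E_new = (60.2/1)·log₁₀(145/18.7) = 53.55 mV
ΔE = 53.55 − (44.86) = 8.69 mV

9 mV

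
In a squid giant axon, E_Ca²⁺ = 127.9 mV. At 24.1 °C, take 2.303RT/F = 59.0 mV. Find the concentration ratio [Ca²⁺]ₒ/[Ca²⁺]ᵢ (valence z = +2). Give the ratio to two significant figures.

22000

log₁₀([out]/[in]) = E·z/(59.0) = 127.9 × 2 / 59.0 = 4.3356
[out]/[in] = 10^(4.3356) = 2.166e+04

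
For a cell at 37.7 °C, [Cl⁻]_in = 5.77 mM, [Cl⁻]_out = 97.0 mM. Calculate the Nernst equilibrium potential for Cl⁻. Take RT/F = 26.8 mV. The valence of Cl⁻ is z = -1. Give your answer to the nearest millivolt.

-76 mV

E = (26.8/z) · ln([Cl⁻]_out/[Cl⁻]_in) with z = -1.
For an anion, dividing by z = -1 reverses the sign.
= (26.8/-1) · ln(97.0/5.77) = -26.80 · ln(16.81)
= -26.80 · (2.8220) = -75.63 mV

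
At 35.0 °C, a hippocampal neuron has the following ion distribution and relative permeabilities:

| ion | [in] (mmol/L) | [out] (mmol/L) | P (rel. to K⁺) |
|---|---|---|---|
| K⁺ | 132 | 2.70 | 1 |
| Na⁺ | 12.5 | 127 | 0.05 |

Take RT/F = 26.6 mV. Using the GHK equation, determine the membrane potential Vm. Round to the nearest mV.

-71 mV

Vm = 26.6 · ln[(Σ P·[cation]ₒ + Σ P·[anion]ᵢ) / (Σ P·[cation]ᵢ + Σ P·[anion]ₒ)]
Numerator = 1×2.70 + 0.05×127 = 9.05
Denominator = 1×132 + 0.05×12.5 = 132.6
Vm = 26.6 · ln(0.068238) = 26.6 × (-2.6848) = -71.41 mV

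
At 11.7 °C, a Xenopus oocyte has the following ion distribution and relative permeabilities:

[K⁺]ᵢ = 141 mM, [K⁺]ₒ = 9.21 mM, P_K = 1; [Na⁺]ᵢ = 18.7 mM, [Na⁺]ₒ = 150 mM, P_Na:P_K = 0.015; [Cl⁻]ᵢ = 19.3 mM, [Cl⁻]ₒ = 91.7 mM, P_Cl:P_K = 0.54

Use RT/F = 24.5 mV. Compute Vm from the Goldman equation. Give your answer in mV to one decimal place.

-53.1 mV

Vm = 24.5 · ln[(Σ P·[cation]ₒ + Σ P·[anion]ᵢ) / (Σ P·[cation]ᵢ + Σ P·[anion]ₒ)]
Numerator = 1×9.21 + 0.015×150 + 0.54×19.3 = 21.88
Denominator = 1×141 + 0.015×18.7 + 0.54×91.7 = 190.8
Vm = 24.5 · ln(0.11469) = 24.5 × (-2.1656) = -53.06 mV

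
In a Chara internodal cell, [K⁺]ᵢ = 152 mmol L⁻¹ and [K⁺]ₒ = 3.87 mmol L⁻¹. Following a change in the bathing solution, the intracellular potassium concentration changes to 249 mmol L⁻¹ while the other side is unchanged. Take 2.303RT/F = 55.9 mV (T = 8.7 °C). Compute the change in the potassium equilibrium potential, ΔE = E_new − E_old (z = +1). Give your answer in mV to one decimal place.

-12.0 mV

E_old = (55.9/1)·log₁₀(3.87/152) = -89.11 mV
E_new = (55.9/1)·log₁₀(3.87/249) = -101.09 mV
ΔE = -101.09 − (-89.11) = -11.98 mV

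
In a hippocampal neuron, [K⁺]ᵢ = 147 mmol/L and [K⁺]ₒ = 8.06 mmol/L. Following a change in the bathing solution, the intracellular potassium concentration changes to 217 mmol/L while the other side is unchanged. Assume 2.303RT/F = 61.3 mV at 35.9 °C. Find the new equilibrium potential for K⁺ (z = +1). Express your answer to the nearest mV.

After the shift: [K⁺]_out = 8.06, [K⁺]_in = 217 mmol/L.
E_new = (61.3/1)·log₁₀(8.06/217) = 61.30 · (-1.4301) = -87.67 mV

-88 mV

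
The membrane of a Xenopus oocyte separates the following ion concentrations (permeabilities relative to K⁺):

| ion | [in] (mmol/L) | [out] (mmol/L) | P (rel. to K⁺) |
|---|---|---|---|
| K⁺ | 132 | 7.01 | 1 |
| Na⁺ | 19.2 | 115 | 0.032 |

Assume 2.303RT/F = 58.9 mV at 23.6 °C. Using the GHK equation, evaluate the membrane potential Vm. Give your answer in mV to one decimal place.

-64.4 mV

Vm = 58.9 · log₁₀[(Σ P·[cation]ₒ + Σ P·[anion]ᵢ) / (Σ P·[cation]ᵢ + Σ P·[anion]ₒ)]
Numerator = 1×7.01 + 0.032×115 = 10.69
Denominator = 1×132 + 0.032×19.2 = 132.6
Vm = 58.9 · log₁₀(0.08061) = 58.9 × (-1.0936) = -64.41 mV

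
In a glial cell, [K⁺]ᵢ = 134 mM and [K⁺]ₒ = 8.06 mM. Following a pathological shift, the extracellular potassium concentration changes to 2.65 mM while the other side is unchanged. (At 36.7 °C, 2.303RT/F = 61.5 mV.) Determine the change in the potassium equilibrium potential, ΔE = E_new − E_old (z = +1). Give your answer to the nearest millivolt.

-30 mV

E_old = (61.5/1)·log₁₀(8.06/134) = -75.08 mV
E_new = (61.5/1)·log₁₀(2.65/134) = -104.79 mV
ΔE = -104.79 − (-75.08) = -29.71 mV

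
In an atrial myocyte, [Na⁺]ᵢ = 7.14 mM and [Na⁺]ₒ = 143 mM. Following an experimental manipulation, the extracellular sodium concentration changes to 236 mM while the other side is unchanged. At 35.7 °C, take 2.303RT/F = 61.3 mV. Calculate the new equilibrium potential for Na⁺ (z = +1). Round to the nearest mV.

After the shift: [Na⁺]_out = 236, [Na⁺]_in = 7.14 mM.
E_new = (61.3/1)·log₁₀(236/7.14) = 61.30 · (1.5192) = 93.13 mV

93 mV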